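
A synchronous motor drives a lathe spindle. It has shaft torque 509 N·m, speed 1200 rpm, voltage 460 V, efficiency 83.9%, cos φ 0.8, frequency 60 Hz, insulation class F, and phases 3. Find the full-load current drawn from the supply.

120 A

ω = 2π×1200/60 = 125.7 rad/s; P_out = τω = 509 × 125.7 = 63981 W
P_in = P_out / η = 63981 / 0.839 = 76259 W
I_L = P_in / (√3·V_L·cosφ) = 76259 / (1.732 × 460 × 0.8) = 120 A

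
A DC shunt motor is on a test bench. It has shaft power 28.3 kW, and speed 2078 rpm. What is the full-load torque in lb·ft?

ω = 2π × 2078/60 = 217.6 rad/s
τ = P/ω = 28300/217.6 = 130.1 N·m
In lb·ft: 130.1/1.356 = 95.9 lb·ft

95.9 lb·ft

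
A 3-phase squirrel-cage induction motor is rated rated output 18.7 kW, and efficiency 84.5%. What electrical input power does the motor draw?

P_out = 18700 W
P_in = P_out/η = 18700/0.845 = 22130 W = 22.1 kW

22.1 kW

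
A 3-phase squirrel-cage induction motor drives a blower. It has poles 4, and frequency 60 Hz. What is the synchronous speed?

1800 rpm

n_s = 120f/p = 120×60/4 = 1800 rpm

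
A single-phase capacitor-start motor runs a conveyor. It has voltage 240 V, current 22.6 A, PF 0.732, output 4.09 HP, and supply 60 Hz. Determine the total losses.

P_in = V·I·cosφ = 240×22.6×0.732 = 3970 W
P_out = 4.09×746 = 3051 W
Losses = P_in − P_out = 3970 − 3051 = 919 W

919 W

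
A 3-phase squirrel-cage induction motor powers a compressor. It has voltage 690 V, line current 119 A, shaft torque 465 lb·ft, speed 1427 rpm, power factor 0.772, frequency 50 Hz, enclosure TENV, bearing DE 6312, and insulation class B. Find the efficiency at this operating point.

τ = 465 lb·ft × 1.356 = 630.5 N·m
ω = 2π × 1427/60 = 149.4 rad/s; P_out = τω = 630.5 × 149.4 = 94197 W
P_in = √3·V_L·I_L·cosφ = 1.732 × 690 × 119 × 0.772 = 109790 W
η = P_out / P_in = 94197 / 109790 = 0.858 = 85.8%

85.8 %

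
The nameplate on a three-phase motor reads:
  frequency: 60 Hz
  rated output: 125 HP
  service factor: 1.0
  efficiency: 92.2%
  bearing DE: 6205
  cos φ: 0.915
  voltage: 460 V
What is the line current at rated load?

P_out = 125 × 746 = 93250 W
P_in = P_out / η = 93250 / 0.922 = 101139 W
I_L = P_in / (√3·V_L·cosφ) = 101139 / (1.732 × 460 × 0.915) = 139 A

139 A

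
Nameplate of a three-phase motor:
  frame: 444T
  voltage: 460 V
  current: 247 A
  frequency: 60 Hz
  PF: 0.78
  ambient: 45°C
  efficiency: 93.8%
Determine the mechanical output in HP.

193 HP

P_in = √3·V·I·cosφ = 1.732 × 460 × 247 × 0.78 = 153496 W
P_out = η·P_in = 0.938 × 153496 = 143979 W
= 143979/746 = 193 HP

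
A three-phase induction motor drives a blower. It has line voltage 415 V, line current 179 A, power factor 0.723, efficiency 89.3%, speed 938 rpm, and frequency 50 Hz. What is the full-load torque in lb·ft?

P_in = √3·V·I·cosφ = 1.732 × 415 × 179 × 0.723 = 93022 W
P_out = η·P_in = 0.893 × 93022 = 83069 W
n = 938 rpm
ω = 2π×938/60 = 98.23 rad/s
τ = P_out/ω = 83069/98.23 = 845.7 N·m
In lb·ft: 845.7/1.356 = 624 lb·ft

624 lb·ft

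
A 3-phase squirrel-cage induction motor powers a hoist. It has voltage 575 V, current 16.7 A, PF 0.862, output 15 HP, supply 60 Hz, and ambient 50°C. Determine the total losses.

3150 W

P_in = √3·V·I·cosφ = 1.732×575×16.7×0.862 = 14336 W
P_out = 15×746 = 11190 W
Losses = P_in − P_out = 14336 − 11190 = 3146 W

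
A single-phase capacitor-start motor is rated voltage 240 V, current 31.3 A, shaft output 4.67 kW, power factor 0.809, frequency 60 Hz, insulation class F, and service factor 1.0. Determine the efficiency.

P_out = 4.67 kW = 4670 W
P_in = V·I·cosφ = 240 × 31.3 × 0.809 = 6077 W
η = P_out / P_in = 4670 / 6077 = 0.768 = 76.8%

76.8 %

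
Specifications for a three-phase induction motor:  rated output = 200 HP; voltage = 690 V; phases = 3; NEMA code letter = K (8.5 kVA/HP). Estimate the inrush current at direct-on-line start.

1420 A

S_LR = 8.5 × 200 = 1700 kVA
I_LR = S_LR/(√3·V_L) = 1700000/(1.732×690) = 1420 A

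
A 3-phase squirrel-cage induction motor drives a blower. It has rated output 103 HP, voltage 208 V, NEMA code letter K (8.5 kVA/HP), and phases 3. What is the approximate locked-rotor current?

S_LR = 8.5 × 103 = 875.5 kVA
I_LR = S_LR/(√3·V_L) = 875500/(1.732×208) = 2430 A

2430 A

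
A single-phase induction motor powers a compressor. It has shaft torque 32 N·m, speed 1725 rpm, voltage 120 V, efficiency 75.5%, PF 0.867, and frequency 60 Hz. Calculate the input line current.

73.6 A

ω = 2π×1725/60 = 180.6 rad/s; P_out = τω = 32 × 180.6 = 5779 W
P_in = P_out / η = 5779 / 0.755 = 7654 W
I = P_in / (V·cosφ) = 7654 / (120 × 0.867) = 73.6 A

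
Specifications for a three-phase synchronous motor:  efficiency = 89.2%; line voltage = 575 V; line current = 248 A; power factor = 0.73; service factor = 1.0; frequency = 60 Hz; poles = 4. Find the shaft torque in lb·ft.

P_in = √3·V·I·cosφ = 1.732 × 575 × 248 × 0.73 = 180298 W
P_out = η·P_in = 0.892 × 180298 = 160826 W
n = n_s = 120×60/4 = 1800 rpm (synchronous)
ω = 2π×1800/60 = 188.5 rad/s
τ = P_out/ω = 160826/188.5 = 853.2 N·m
In lb·ft: 853.2/1.356 = 629 lb·ft

629 lb·ft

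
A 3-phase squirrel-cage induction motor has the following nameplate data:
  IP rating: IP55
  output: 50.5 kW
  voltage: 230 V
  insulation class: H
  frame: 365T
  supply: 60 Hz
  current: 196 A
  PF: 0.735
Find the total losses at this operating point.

6890 W

P_in = √3·V·I·cosφ = 1.732×230×196×0.735 = 57388 W
P_out = 50500 W
Losses = P_in − P_out = 57388 − 50500 = 6888 W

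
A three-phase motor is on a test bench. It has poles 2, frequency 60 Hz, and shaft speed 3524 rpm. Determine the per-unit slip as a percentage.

2.1 %

n_s = 120f/p = 120×60/2 = 3600 rpm
s = (n_s − n)/n_s = (3600 − 3524)/3600 = 0.0211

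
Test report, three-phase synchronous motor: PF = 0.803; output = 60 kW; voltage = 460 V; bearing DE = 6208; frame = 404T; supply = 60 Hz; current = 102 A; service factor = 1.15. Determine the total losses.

5260 W

P_in = √3·V·I·cosφ = 1.732×460×102×0.803 = 65256 W
P_out = 60000 W
Losses = P_in − P_out = 65256 − 60000 = 5256 W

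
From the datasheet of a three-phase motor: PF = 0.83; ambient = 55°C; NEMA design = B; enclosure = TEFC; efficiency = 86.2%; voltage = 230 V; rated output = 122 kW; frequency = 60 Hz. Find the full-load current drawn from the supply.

P_out = 122 kW = 122000 W
P_in = P_out / η = 122000 / 0.862 = 141531 W
I_L = P_in / (√3·V_L·cosφ) = 141531 / (1.732 × 230 × 0.83) = 428 A

428 A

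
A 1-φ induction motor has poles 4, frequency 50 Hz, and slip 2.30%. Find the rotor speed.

1466 rpm

n_s = 120f/p = 120×50/4 = 1500 rpm
n = n_s(1 − s) = 1500 × (1 − 0.023) = 1466 rpm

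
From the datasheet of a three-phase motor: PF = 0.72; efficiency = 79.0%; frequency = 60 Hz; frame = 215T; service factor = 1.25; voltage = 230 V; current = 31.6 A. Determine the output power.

7.16 kW

P_in = √3·V·I·cosφ = 1.732 × 230 × 31.6 × 0.72 = 9063 W
P_out = η·P_in = 0.79 × 9063 = 7160 W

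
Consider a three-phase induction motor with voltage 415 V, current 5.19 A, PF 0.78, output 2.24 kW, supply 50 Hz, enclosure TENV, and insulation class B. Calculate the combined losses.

670 W

P_in = √3·V·I·cosφ = 1.732×415×5.19×0.78 = 2910 W
P_out = 2240 W
Losses = P_in − P_out = 2910 − 2240 = 670 W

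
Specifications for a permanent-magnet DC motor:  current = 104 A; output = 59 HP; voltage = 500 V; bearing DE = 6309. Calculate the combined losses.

7.99 kW

P_in = V·I = 500×104 = 52000 W
P_out = 59×746 = 44014 W
Losses = P_in − P_out = 52000 − 44014 = 7986 W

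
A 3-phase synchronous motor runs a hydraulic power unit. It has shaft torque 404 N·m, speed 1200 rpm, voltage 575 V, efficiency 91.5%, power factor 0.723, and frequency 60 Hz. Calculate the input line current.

ω = 2π×1200/60 = 125.7 rad/s; P_out = τω = 404 × 125.7 = 50783 W
P_in = P_out / η = 50783 / 0.915 = 55501 W
I_L = P_in / (√3·V_L·cosφ) = 55501 / (1.732 × 575 × 0.723) = 77.1 A

77.1 A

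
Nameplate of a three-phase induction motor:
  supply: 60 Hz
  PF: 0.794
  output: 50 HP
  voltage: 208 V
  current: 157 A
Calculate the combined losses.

P_in = √3·V·I·cosφ = 1.732×208×157×0.794 = 44909 W
P_out = 50×746 = 37300 W
Losses = P_in − P_out = 44909 − 37300 = 7609 W

7.61 kW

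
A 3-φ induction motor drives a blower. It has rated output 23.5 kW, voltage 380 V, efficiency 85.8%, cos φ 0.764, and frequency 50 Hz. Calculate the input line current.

54.5 A

P_out = 23.5 kW = 23500 W
P_in = P_out / η = 23500 / 0.858 = 27389 W
I_L = P_in / (√3·V_L·cosφ) = 27389 / (1.732 × 380 × 0.764) = 54.5 A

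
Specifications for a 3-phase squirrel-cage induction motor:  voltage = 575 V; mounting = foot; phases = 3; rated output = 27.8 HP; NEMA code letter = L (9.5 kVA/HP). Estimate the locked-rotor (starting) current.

265 A

S_LR = 9.5 × 27.8 = 264.1 kVA
I_LR = S_LR/(√3·V_L) = 264100/(1.732×575) = 265 A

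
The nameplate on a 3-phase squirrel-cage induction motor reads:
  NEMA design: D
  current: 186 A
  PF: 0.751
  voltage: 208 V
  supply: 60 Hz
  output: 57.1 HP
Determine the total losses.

7.73 kW

P_in = √3·V·I·cosφ = 1.732×208×186×0.751 = 50323 W
P_out = 57.1×746 = 42597 W
Losses = P_in − P_out = 50323 − 42597 = 7726 W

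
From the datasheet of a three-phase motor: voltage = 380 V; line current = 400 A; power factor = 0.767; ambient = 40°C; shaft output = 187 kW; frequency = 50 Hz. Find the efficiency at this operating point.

92.6 %

P_out = 187 kW = 187000 W
P_in = √3·V_L·I_L·cosφ = 1.732 × 380 × 400 × 0.767 = 201923 W
η = P_out / P_in = 187000 / 201923 = 0.926 = 92.6%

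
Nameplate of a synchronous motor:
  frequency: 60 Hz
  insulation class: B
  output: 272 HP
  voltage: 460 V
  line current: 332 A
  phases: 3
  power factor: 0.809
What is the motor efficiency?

P_out = 272 × 746 = 202912 W
P_in = √3·V_L·I_L·cosφ = 1.732 × 460 × 332 × 0.809 = 213989 W
η = P_out / P_in = 202912 / 213989 = 0.948 = 94.8%

94.8 %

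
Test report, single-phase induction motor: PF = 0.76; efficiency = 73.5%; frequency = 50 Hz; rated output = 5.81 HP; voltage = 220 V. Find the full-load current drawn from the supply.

P_out = 5.81 × 746 = 4334 W
P_in = P_out / η = 4334 / 0.735 = 5897 W
I = P_in / (V·cosφ) = 5897 / (220 × 0.76) = 35.3 A

35.3 A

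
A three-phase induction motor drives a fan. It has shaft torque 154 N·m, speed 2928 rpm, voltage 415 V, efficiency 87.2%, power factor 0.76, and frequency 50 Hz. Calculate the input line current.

ω = 2π×2928/60 = 306.6 rad/s; P_out = τω = 154 × 306.6 = 47216 W
P_in = P_out / η = 47216 / 0.872 = 54147 W
I_L = P_in / (√3·V_L·cosφ) = 54147 / (1.732 × 415 × 0.76) = 99.1 A

99.1 A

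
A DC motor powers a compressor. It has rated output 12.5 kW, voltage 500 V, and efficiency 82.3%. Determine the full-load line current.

30.4 A

P_out = 12.5 kW = 12500 W
P_in = P_out / η = 12500 / 0.823 = 15188 W
I = P_in / V = 15188 / 500 = 30.4 A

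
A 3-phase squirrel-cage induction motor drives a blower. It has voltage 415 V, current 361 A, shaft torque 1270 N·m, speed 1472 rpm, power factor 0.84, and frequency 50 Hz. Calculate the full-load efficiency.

89.8 %

ω = 2π × 1472/60 = 154.1 rad/s; P_out = τω = 1270 × 154.1 = 195707 W
P_in = √3·V_L·I_L·cosφ = 1.732 × 415 × 361 × 0.84 = 217963 W
η = P_out / P_in = 195707 / 217963 = 0.898 = 89.8%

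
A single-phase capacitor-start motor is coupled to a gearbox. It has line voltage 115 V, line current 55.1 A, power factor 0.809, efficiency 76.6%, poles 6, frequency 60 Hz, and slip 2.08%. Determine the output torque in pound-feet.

P_in = V·I·cosφ = 115 × 55.1 × 0.809 = 5126 W
P_out = η·P_in = 0.766 × 5126 = 3927 W
n_s = 120×60/6 = 1200 rpm; n = 1200×(1−0.0208) = 1175 rpm
ω = 2π×1175/60 = 123 rad/s
τ = P_out/ω = 3927/123 = 31.93 N·m
In lb·ft: 31.93/1.356 = 23.5 lb·ft

23.5 lb·ft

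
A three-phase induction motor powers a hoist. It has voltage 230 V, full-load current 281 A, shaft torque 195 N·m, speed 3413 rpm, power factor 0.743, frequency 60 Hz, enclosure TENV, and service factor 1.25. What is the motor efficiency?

ω = 2π × 3413/60 = 357.4 rad/s; P_out = τω = 195 × 357.4 = 69693 W
P_in = √3·V_L·I_L·cosφ = 1.732 × 230 × 281 × 0.743 = 83171 W
η = P_out / P_in = 69693 / 83171 = 0.838 = 83.8%

83.8 %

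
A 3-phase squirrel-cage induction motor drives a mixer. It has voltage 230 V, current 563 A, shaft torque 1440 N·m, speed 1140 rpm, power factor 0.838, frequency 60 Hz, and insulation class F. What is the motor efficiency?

91.5 %

ω = 2π × 1140/60 = 119.4 rad/s; P_out = τω = 1440 × 119.4 = 171936 W
P_in = √3·V_L·I_L·cosφ = 1.732 × 230 × 563 × 0.838 = 187944 W
η = P_out / P_in = 171936 / 187944 = 0.915 = 91.5%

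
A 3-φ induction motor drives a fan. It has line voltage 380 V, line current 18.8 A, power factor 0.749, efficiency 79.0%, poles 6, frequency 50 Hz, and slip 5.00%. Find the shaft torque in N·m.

73.6 N·m

P_in = √3·V·I·cosφ = 1.732 × 380 × 18.8 × 0.749 = 9268 W
P_out = η·P_in = 0.79 × 9268 = 7322 W
n_s = 120×50/6 = 1000 rpm; n = 1000×(1−0.05) = 950 rpm
ω = 2π×950/60 = 99.48 rad/s
τ = P_out/ω = 7322/99.48 = 73.6 N·m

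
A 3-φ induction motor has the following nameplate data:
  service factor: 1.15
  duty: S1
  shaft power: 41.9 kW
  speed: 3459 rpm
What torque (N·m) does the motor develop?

ω = 2π × 3459/60 = 362.2 rad/s
τ = P/ω = 41900/362.2 = 116 N·m

116 N·m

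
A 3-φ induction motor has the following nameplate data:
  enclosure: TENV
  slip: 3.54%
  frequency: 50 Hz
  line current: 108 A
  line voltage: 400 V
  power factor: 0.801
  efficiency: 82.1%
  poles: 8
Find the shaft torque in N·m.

P_in = √3·V·I·cosφ = 1.732 × 400 × 108 × 0.801 = 59933 W
P_out = η·P_in = 0.821 × 59933 = 49205 W
n_s = 120×50/8 = 750 rpm; n = 750×(1−0.0354) = 723 rpm
ω = 2π×723/60 = 75.71 rad/s
τ = P_out/ω = 49205/75.71 = 650 N·m

650 N·m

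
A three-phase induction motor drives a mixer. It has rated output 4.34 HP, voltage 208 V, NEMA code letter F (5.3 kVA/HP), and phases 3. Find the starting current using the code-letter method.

63.8 A

S_LR = 5.3 × 4.34 = 23.002 kVA
I_LR = S_LR/(√3·V_L) = 23002/(1.732×208) = 63.8 A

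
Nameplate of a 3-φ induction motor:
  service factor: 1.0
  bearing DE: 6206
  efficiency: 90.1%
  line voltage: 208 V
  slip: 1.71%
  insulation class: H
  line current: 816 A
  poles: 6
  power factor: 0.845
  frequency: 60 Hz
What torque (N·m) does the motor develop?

P_in = √3·V·I·cosφ = 1.732 × 208 × 816 × 0.845 = 248404 W
P_out = η·P_in = 0.901 × 248404 = 223812 W
n_s = 120×60/6 = 1200 rpm; n = 1200×(1−0.0171) = 1179 rpm
ω = 2π×1179/60 = 123.5 rad/s
τ = P_out/ω = 223812/123.5 = 1810 N·m

1810 N·m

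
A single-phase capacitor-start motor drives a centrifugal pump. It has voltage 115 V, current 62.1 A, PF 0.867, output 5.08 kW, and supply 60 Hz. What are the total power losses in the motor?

P_in = V·I·cosφ = 115×62.1×0.867 = 6192 W
P_out = 5080 W
Losses = P_in − P_out = 6192 − 5080 = 1112 W

1110 W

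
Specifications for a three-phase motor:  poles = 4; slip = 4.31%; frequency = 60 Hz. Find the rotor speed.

1722 rpm

n_s = 120f/p = 120×60/4 = 1800 rpm
n = n_s(1 − s) = 1800 × (1 − 0.0431) = 1722 rpm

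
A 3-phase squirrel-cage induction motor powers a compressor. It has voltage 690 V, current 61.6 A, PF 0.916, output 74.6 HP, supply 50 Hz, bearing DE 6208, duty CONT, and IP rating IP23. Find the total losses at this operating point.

P_in = √3·V·I·cosφ = 1.732×690×61.6×0.916 = 67433 W
P_out = 74.6×746 = 55652 W
Losses = P_in − P_out = 67433 − 55652 = 11781 W

11800 W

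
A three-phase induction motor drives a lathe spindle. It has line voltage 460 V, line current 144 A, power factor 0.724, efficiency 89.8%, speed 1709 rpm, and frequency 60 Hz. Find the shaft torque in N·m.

417 N·m

P_in = √3·V·I·cosφ = 1.732 × 460 × 144 × 0.724 = 83063 W
P_out = η·P_in = 0.898 × 83063 = 74591 W
n = 1709 rpm
ω = 2π×1709/60 = 179 rad/s
τ = P_out/ω = 74591/179 = 417 N·m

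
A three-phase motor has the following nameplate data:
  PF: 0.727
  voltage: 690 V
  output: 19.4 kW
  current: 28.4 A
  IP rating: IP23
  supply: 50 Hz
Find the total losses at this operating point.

P_in = √3·V·I·cosφ = 1.732×690×28.4×0.727 = 24675 W
P_out = 19400 W
Losses = P_in − P_out = 24675 − 19400 = 5275 W

5.28 kW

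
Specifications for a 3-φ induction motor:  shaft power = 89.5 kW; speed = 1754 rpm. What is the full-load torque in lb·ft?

359 lb·ft

ω = 2π × 1754/60 = 183.7 rad/s
τ = P/ω = 89500/183.7 = 487.2 N·m
In lb·ft: 487.2/1.356 = 359 lb·ft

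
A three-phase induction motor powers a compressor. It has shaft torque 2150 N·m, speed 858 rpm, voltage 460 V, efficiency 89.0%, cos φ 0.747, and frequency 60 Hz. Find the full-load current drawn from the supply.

ω = 2π×858/60 = 89.85 rad/s; P_out = τω = 2150 × 89.85 = 193178 W
P_in = P_out / η = 193178 / 0.890 = 217054 W
I_L = P_in / (√3·V_L·cosφ) = 217054 / (1.732 × 460 × 0.747) = 365 A

365 A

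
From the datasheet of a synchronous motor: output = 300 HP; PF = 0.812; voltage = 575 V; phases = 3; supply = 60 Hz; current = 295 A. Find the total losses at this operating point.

14800 W

P_in = √3·V·I·cosφ = 1.732×575×295×0.812 = 238558 W
P_out = 300×746 = 223800 W
Losses = P_in − P_out = 238558 − 223800 = 14758 W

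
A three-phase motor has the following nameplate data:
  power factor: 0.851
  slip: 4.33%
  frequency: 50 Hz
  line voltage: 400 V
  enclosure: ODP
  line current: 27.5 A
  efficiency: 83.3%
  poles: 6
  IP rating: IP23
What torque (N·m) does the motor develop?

135 N·m

P_in = √3·V·I·cosφ = 1.732 × 400 × 27.5 × 0.851 = 16213 W
P_out = η·P_in = 0.833 × 16213 = 13505 W
n_s = 120×50/6 = 1000 rpm; n = 1000×(1−0.0433) = 957 rpm
ω = 2π×957/60 = 100.2 rad/s
τ = P_out/ω = 13505/100.2 = 135 N·m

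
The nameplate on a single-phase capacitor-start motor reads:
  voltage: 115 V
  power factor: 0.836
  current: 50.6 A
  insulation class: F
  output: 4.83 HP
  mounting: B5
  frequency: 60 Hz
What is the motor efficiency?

P_out = 4.83 × 746 = 3603 W
P_in = V·I·cosφ = 115 × 50.6 × 0.836 = 4865 W
η = P_out / P_in = 3603 / 4865 = 0.741 = 74.1%

74.1 %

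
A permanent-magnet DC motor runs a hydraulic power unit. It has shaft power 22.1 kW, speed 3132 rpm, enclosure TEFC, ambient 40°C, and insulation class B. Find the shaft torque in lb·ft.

ω = 2π × 3132/60 = 328 rad/s
τ = P/ω = 22100/328 = 67.38 N·m
In lb·ft: 67.38/1.356 = 49.7 lb·ft

49.7 lb·ft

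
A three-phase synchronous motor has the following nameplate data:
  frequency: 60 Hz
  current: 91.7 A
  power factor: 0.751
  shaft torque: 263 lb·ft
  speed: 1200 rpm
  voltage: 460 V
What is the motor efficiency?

τ = 263 lb·ft × 1.356 = 356.6 N·m
ω = 2π × 1200/60 = 125.7 rad/s; P_out = τω = 356.6 × 125.7 = 44825 W
P_in = √3·V_L·I_L·cosφ = 1.732 × 460 × 91.7 × 0.751 = 54867 W
η = P_out / P_in = 44825 / 54867 = 0.817 = 81.7%

81.7 %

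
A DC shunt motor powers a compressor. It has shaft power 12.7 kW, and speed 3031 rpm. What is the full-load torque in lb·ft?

ω = 2π × 3031/60 = 317.4 rad/s
τ = P/ω = 12700/317.4 = 40.01 N·m
In lb·ft: 40.01/1.356 = 29.5 lb·ft

29.5 lb·ft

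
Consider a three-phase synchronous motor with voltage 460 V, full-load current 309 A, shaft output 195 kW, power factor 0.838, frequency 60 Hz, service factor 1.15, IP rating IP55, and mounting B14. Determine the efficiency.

94.5 %

P_out = 195 kW = 195000 W
P_in = √3·V_L·I_L·cosφ = 1.732 × 460 × 309 × 0.838 = 206304 W
η = P_out / P_in = 195000 / 206304 = 0.945 = 94.5%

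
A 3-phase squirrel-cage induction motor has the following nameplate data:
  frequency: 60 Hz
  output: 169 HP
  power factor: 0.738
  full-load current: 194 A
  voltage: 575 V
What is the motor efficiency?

P_out = 169 × 746 = 126074 W
P_in = √3·V_L·I_L·cosφ = 1.732 × 575 × 194 × 0.738 = 142585 W
η = P_out / P_in = 126074 / 142585 = 0.884 = 88.4%

88.4 %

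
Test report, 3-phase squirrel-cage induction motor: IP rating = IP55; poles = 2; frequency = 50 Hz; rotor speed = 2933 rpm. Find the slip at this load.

2.23 %

n_s = 120f/p = 120×50/2 = 3000 rpm
s = (n_s − n)/n_s = (3000 − 2933)/3000 = 0.0223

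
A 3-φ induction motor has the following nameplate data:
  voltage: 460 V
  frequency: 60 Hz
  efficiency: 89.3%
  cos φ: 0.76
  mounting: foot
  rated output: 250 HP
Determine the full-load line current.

345 A

P_out = 250 × 746 = 186500 W
P_in = P_out / η = 186500 / 0.893 = 208847 W
I_L = P_in / (√3·V_L·cosφ) = 208847 / (1.732 × 460 × 0.76) = 345 A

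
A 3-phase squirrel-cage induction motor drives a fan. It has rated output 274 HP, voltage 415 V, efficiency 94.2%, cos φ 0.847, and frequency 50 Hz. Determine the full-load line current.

356 A

P_out = 274 × 746 = 204404 W
P_in = P_out / η = 204404 / 0.942 = 216989 W
I_L = P_in / (√3·V_L·cosφ) = 216989 / (1.732 × 415 × 0.847) = 356 A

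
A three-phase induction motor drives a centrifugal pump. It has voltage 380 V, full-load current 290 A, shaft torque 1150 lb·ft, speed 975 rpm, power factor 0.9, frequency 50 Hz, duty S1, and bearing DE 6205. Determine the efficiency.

92.7 %

τ = 1150 lb·ft × 1.356 = 1559 N·m
ω = 2π × 975/60 = 102.1 rad/s; P_out = τω = 1559 × 102.1 = 159174 W
P_in = √3·V_L·I_L·cosφ = 1.732 × 380 × 290 × 0.9 = 171780 W
η = P_out / P_in = 159174 / 171780 = 0.927 = 92.7%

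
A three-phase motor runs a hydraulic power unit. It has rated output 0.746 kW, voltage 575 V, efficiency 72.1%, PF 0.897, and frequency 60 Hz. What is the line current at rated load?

1.16 A

P_out = 0.746 kW = 746 W
P_in = P_out / η = 746 / 0.721 = 1035 W
I_L = P_in / (√3·V_L·cosφ) = 1035 / (1.732 × 575 × 0.897) = 1.16 A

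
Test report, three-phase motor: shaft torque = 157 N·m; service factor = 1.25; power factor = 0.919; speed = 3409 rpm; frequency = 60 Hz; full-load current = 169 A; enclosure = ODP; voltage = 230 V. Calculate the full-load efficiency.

90.6 %

ω = 2π × 3409/60 = 357 rad/s; P_out = τω = 157 × 357 = 56049 W
P_in = √3·V_L·I_L·cosφ = 1.732 × 230 × 169 × 0.919 = 61870 W
η = P_out / P_in = 56049 / 61870 = 0.906 = 90.6%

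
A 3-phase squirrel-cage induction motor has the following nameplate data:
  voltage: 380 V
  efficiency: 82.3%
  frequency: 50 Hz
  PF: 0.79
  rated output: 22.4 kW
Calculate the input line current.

52.3 A

P_out = 22.4 kW = 22400 W
P_in = P_out / η = 22400 / 0.823 = 27217 W
I_L = P_in / (√3·V_L·cosφ) = 27217 / (1.732 × 380 × 0.79) = 52.3 A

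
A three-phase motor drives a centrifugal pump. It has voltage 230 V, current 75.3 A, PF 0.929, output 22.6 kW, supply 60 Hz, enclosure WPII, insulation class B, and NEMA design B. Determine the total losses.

P_in = √3·V·I·cosφ = 1.732×230×75.3×0.929 = 27867 W
P_out = 22600 W
Losses = P_in − P_out = 27867 − 22600 = 5267 W

5270 W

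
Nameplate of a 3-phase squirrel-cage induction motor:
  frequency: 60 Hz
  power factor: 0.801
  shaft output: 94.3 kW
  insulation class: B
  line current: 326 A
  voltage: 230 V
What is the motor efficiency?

P_out = 94.3 kW = 94300 W
P_in = √3·V_L·I_L·cosφ = 1.732 × 230 × 326 × 0.801 = 104022 W
η = P_out / P_in = 94300 / 104022 = 0.907 = 90.7%

90.7 %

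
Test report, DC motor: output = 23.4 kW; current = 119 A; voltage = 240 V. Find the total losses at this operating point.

P_in = V·I = 240×119 = 28560 W
P_out = 23400 W
Losses = P_in − P_out = 28560 − 23400 = 5160 W

5.16 kW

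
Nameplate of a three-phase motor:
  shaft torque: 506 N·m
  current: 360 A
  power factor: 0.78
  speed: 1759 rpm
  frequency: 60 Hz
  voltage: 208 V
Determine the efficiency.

92.1 %

ω = 2π × 1759/60 = 184.2 rad/s; P_out = τω = 506 × 184.2 = 93205 W
P_in = √3·V_L·I_L·cosφ = 1.732 × 208 × 360 × 0.78 = 101160 W
η = P_out / P_in = 93205 / 101160 = 0.921 = 92.1%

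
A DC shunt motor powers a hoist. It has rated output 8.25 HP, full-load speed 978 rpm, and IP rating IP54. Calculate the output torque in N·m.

60.1 N·m

P_out = 8.25 × 746 = 6155 W
ω = 2π × 978/60 = 102.4 rad/s
τ = P_out/ω = 6155/102.4 = 60.1 N·m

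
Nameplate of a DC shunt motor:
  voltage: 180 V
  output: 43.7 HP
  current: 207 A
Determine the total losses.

4660 W

P_in = V·I = 180×207 = 37260 W
P_out = 43.7×746 = 32600 W
Losses = P_in − P_out = 37260 − 32600 = 4660 W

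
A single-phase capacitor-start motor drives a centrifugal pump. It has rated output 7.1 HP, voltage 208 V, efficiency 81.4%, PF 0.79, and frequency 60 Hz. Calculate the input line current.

P_out = 7.1 × 746 = 5297 W
P_in = P_out / η = 5297 / 0.814 = 6507 W
I = P_in / (V·cosφ) = 6507 / (208 × 0.79) = 39.6 A

39.6 A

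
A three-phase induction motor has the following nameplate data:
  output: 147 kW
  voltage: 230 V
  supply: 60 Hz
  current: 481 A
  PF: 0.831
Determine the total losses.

12200 W

P_in = √3·V·I·cosφ = 1.732×230×481×0.831 = 159229 W
P_out = 147000 W
Losses = P_in − P_out = 159229 − 147000 = 12229 W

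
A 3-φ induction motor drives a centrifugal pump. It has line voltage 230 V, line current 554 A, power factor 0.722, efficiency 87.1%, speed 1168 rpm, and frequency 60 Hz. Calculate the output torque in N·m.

1130 N·m

P_in = √3·V·I·cosφ = 1.732 × 230 × 554 × 0.722 = 159339 W
P_out = η·P_in = 0.871 × 159339 = 138784 W
n = 1168 rpm
ω = 2π×1168/60 = 122.3 rad/s
τ = P_out/ω = 138784/122.3 = 1130 N·m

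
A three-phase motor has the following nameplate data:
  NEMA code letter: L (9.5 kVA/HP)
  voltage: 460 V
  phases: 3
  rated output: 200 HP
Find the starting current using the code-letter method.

2380 A

S_LR = 9.5 × 200 = 1900 kVA
I_LR = S_LR/(√3·V_L) = 1900000/(1.732×460) = 2380 A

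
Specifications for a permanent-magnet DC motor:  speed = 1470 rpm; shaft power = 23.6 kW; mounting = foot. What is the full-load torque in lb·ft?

ω = 2π × 1470/60 = 153.9 rad/s
τ = P/ω = 23600/153.9 = 153.3 N·m
In lb·ft: 153.3/1.356 = 113 lb·ft

113 lb·ft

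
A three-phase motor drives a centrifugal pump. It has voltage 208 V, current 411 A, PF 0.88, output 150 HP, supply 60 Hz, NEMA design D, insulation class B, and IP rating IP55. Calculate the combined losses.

18.4 kW

P_in = √3·V·I·cosφ = 1.732×208×411×0.88 = 130297 W
P_out = 150×746 = 111900 W
Losses = P_in − P_out = 130297 − 111900 = 18397 W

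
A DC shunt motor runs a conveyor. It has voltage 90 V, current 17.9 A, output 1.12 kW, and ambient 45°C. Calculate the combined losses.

491 W

P_in = V·I = 90×17.9 = 1611 W
P_out = 1120 W
Losses = P_in − P_out = 1611 − 1120 = 491 W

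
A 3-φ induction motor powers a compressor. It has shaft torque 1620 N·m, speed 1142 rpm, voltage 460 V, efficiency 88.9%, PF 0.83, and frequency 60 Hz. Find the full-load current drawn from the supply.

ω = 2π×1142/60 = 119.6 rad/s; P_out = τω = 1620 × 119.6 = 193752 W
P_in = P_out / η = 193752 / 0.889 = 217944 W
I_L = P_in / (√3·V_L·cosφ) = 217944 / (1.732 × 460 × 0.83) = 330 A

330 A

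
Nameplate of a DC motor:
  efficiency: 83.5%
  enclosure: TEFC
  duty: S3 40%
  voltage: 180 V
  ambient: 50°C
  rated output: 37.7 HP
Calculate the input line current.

P_out = 37.7 × 746 = 28124 W
P_in = P_out / η = 28124 / 0.835 = 33681 W
I = P_in / V = 33681 / 180 = 187 A

187 A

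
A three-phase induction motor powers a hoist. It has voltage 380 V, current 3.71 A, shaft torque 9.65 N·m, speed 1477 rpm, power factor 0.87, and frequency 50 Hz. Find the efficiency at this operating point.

70.3 %

ω = 2π × 1477/60 = 154.7 rad/s; P_out = τω = 9.65 × 154.7 = 1493 W
P_in = √3·V_L·I_L·cosφ = 1.732 × 380 × 3.71 × 0.87 = 2124 W
η = P_out / P_in = 1493 / 2124 = 0.703 = 70.3%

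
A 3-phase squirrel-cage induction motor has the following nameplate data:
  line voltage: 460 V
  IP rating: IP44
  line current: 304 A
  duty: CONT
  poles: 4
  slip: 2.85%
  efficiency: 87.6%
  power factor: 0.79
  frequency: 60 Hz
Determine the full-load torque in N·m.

915 N·m

P_in = √3·V·I·cosφ = 1.732 × 460 × 304 × 0.79 = 191340 W
P_out = η·P_in = 0.876 × 191340 = 167614 W
n_s = 120×60/4 = 1800 rpm; n = 1800×(1−0.0285) = 1749 rpm
ω = 2π×1749/60 = 183.2 rad/s
τ = P_out/ω = 167614/183.2 = 915 N·m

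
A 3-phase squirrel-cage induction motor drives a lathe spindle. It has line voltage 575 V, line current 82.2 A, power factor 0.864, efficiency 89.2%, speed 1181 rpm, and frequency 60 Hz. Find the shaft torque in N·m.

510 N·m

P_in = √3·V·I·cosφ = 1.732 × 575 × 82.2 × 0.864 = 70730 W
P_out = η·P_in = 0.892 × 70730 = 63091 W
n = 1181 rpm
ω = 2π×1181/60 = 123.7 rad/s
τ = P_out/ω = 63091/123.7 = 510 N·m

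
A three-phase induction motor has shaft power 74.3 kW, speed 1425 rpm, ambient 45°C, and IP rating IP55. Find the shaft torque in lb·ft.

ω = 2π × 1425/60 = 149.2 rad/s
τ = P/ω = 74300/149.2 = 498 N·m
In lb·ft: 498/1.356 = 367 lb·ft

367 lb·ft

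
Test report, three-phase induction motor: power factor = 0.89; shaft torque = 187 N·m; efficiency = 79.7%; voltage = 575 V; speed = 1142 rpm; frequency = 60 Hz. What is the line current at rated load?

31.7 A

ω = 2π×1142/60 = 119.6 rad/s; P_out = τω = 187 × 119.6 = 22365 W
P_in = P_out / η = 22365 / 0.797 = 28061 W
I_L = P_in / (√3·V_L·cosφ) = 28061 / (1.732 × 575 × 0.89) = 31.7 A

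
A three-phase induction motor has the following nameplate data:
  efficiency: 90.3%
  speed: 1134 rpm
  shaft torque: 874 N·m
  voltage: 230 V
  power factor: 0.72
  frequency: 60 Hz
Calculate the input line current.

ω = 2π×1134/60 = 118.8 rad/s; P_out = τω = 874 × 118.8 = 103831 W
P_in = P_out / η = 103831 / 0.903 = 114984 W
I_L = P_in / (√3·V_L·cosφ) = 114984 / (1.732 × 230 × 0.72) = 401 A

401 A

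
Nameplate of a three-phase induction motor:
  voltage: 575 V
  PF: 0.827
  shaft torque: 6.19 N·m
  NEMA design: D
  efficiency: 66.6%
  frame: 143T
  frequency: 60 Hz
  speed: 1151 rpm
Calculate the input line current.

ω = 2π×1151/60 = 120.5 rad/s; P_out = τω = 6.19 × 120.5 = 746 W
P_in = P_out / η = 746 / 0.666 = 1120 W
I_L = P_in / (√3·V_L·cosφ) = 1120 / (1.732 × 575 × 0.827) = 1.36 A

1.36 A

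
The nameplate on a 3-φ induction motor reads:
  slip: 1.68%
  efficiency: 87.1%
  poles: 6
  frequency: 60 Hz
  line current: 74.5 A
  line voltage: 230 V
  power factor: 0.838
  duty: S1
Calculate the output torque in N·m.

P_in = √3·V·I·cosφ = 1.732 × 230 × 74.5 × 0.838 = 24870 W
P_out = η·P_in = 0.871 × 24870 = 21662 W
n_s = 120×60/6 = 1200 rpm; n = 1200×(1−0.0168) = 1180 rpm
ω = 2π×1180/60 = 123.6 rad/s
τ = P_out/ω = 21662/123.6 = 175 N·m

175 N·m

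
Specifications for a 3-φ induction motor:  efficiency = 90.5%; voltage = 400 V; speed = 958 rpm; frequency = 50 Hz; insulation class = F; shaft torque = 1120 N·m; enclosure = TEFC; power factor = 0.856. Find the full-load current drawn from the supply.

ω = 2π×958/60 = 100.3 rad/s; P_out = τω = 1120 × 100.3 = 112336 W
P_in = P_out / η = 112336 / 0.905 = 124128 W
I_L = P_in / (√3·V_L·cosφ) = 124128 / (1.732 × 400 × 0.856) = 209 A

209 A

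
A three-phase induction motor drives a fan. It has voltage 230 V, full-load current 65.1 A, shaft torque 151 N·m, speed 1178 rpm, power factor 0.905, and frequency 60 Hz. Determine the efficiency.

ω = 2π × 1178/60 = 123.4 rad/s; P_out = τω = 151 × 123.4 = 18633 W
P_in = √3·V_L·I_L·cosφ = 1.732 × 230 × 65.1 × 0.905 = 23470 W
η = P_out / P_in = 18633 / 23470 = 0.794 = 79.4%

79.4 %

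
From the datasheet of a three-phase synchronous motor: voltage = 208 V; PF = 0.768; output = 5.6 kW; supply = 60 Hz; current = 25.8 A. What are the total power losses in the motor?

P_in = √3·V·I·cosφ = 1.732×208×25.8×0.768 = 7138 W
P_out = 5600 W
Losses = P_in − P_out = 7138 − 5600 = 1538 W

1.54 kW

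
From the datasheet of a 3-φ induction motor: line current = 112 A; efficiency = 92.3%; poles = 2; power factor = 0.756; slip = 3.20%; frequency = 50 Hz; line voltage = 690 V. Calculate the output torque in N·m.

307 N·m

P_in = √3·V·I·cosφ = 1.732 × 690 × 112 × 0.756 = 101190 W
P_out = η·P_in = 0.923 × 101190 = 93398 W
n_s = 120×50/2 = 3000 rpm; n = 3000×(1−0.032) = 2904 rpm
ω = 2π×2904/60 = 304.1 rad/s
τ = P_out/ω = 93398/304.1 = 307 N·m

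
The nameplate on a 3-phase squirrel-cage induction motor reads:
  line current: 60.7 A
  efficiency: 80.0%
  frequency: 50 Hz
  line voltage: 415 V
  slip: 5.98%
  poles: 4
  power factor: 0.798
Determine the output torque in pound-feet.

P_in = √3·V·I·cosφ = 1.732 × 415 × 60.7 × 0.798 = 34817 W
P_out = η·P_in = 0.8 × 34817 = 27854 W
n_s = 120×50/4 = 1500 rpm; n = 1500×(1−0.0598) = 1410 rpm
ω = 2π×1410/60 = 147.7 rad/s
τ = P_out/ω = 27854/147.7 = 188.6 N·m
In lb·ft: 188.6/1.356 = 139 lb·ft

139 lb·ft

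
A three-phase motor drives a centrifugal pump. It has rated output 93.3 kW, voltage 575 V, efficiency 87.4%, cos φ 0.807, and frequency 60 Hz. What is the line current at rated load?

133 A

P_out = 93.3 kW = 93300 W
P_in = P_out / η = 93300 / 0.874 = 106751 W
I_L = P_in / (√3·V_L·cosφ) = 106751 / (1.732 × 575 × 0.807) = 133 A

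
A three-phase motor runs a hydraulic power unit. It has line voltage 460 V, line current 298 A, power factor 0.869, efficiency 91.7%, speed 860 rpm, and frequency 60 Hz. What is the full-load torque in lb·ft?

1550 lb·ft

P_in = √3·V·I·cosφ = 1.732 × 460 × 298 × 0.869 = 206320 W
P_out = η·P_in = 0.917 × 206320 = 189195 W
n = 860 rpm
ω = 2π×860/60 = 90.06 rad/s
τ = P_out/ω = 189195/90.06 = 2101 N·m
In lb·ft: 2101/1.356 = 1550 lb·ft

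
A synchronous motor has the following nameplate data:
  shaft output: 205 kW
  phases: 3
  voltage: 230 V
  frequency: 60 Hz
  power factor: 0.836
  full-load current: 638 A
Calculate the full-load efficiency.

P_out = 205 kW = 205000 W
P_in = √3·V_L·I_L·cosφ = 1.732 × 230 × 638 × 0.836 = 212472 W
η = P_out / P_in = 205000 / 212472 = 0.965 = 96.5%

96.5 %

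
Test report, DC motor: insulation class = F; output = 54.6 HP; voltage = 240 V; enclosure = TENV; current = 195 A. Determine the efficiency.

P_out = 54.6 × 746 = 40732 W
P_in = V·I = 240 × 195 = 46800 W
η = P_out / P_in = 40732 / 46800 = 0.870 = 87.0%

87.0 %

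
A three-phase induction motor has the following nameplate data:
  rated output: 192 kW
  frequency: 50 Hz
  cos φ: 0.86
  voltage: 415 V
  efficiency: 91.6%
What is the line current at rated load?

339 A

P_out = 192 kW = 192000 W
P_in = P_out / η = 192000 / 0.916 = 209607 W
I_L = P_in / (√3·V_L·cosφ) = 209607 / (1.732 × 415 × 0.86) = 339 A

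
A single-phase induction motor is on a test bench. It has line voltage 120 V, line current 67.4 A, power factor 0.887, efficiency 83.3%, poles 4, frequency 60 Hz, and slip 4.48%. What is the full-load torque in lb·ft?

P_in = V·I·cosφ = 120 × 67.4 × 0.887 = 7174 W
P_out = η·P_in = 0.833 × 7174 = 5976 W
n_s = 120×60/4 = 1800 rpm; n = 1800×(1−0.0448) = 1719 rpm
ω = 2π×1719/60 = 180 rad/s
τ = P_out/ω = 5976/180 = 33.2 N·m
In lb·ft: 33.2/1.356 = 24.5 lb·ft

24.5 lb·ft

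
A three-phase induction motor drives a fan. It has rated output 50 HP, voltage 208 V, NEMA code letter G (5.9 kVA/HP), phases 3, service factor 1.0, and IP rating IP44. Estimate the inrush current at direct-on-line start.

S_LR = 5.9 × 50 = 295 kVA
I_LR = S_LR/(√3·V_L) = 295000/(1.732×208) = 819 A

819 A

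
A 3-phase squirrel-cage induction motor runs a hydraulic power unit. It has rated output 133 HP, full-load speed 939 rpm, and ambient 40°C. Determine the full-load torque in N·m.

1010 N·m

P_out = 133 × 746 = 99218 W
ω = 2π × 939/60 = 98.33 rad/s
τ = P_out/ω = 99218/98.33 = 1010 N·m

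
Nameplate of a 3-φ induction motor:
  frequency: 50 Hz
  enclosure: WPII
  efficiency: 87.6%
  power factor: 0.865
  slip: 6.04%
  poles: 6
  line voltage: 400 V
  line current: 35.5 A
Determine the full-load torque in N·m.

189 N·m

P_in = √3·V·I·cosφ = 1.732 × 400 × 35.5 × 0.865 = 21274 W
P_out = η·P_in = 0.876 × 21274 = 18636 W
n_s = 120×50/6 = 1000 rpm; n = 1000×(1−0.0604) = 940 rpm
ω = 2π×940/60 = 98.44 rad/s
τ = P_out/ω = 18636/98.44 = 189 N·m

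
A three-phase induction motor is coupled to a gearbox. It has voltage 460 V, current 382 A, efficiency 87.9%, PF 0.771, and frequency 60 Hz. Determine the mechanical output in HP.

P_in = √3·V·I·cosφ = 1.732 × 460 × 382 × 0.771 = 234652 W
P_out = η·P_in = 0.879 × 234652 = 206259 W
= 206259/746 = 276 HP

276 HP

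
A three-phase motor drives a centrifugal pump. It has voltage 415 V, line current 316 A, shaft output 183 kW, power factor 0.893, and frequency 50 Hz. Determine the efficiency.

P_out = 183 kW = 183000 W
P_in = √3·V_L·I_L·cosφ = 1.732 × 415 × 316 × 0.893 = 202831 W
η = P_out / P_in = 183000 / 202831 = 0.902 = 90.2%

90.2 %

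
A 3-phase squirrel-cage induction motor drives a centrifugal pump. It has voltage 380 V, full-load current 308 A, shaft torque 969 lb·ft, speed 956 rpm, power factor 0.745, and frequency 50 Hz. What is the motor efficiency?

τ = 969 lb·ft × 1.356 = 1314 N·m
ω = 2π × 956/60 = 100.1 rad/s; P_out = τω = 1314 × 100.1 = 131531 W
P_in = √3·V_L·I_L·cosφ = 1.732 × 380 × 308 × 0.745 = 151021 W
η = P_out / P_in = 131531 / 151021 = 0.871 = 87.1%

87.1 %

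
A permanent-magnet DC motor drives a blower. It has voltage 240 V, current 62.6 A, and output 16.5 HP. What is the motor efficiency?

P_out = 16.5 × 746 = 12309 W
P_in = V·I = 240 × 62.6 = 15024 W
η = P_out / P_in = 12309 / 15024 = 0.819 = 81.9%

81.9 %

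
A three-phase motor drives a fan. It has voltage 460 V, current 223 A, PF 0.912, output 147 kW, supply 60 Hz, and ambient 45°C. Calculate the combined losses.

P_in = √3·V·I·cosφ = 1.732×460×223×0.912 = 162034 W
P_out = 147000 W
Losses = P_in − P_out = 162034 − 147000 = 15034 W

15 kW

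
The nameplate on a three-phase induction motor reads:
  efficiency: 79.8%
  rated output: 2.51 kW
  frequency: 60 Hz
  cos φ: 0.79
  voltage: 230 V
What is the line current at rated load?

9.99 A

P_out = 2.51 kW = 2510 W
P_in = P_out / η = 2510 / 0.798 = 3145 W
I_L = P_in / (√3·V_L·cosφ) = 3145 / (1.732 × 230 × 0.79) = 9.99 A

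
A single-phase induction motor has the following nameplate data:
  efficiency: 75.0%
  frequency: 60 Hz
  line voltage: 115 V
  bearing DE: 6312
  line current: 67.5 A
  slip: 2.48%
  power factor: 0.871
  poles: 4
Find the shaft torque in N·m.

27.6 N·m

P_in = V·I·cosφ = 115 × 67.5 × 0.871 = 6761 W
P_out = η·P_in = 0.75 × 6761 = 5071 W
n_s = 120×60/4 = 1800 rpm; n = 1800×(1−0.0248) = 1755 rpm
ω = 2π×1755/60 = 183.8 rad/s
τ = P_out/ω = 5071/183.8 = 27.6 N·m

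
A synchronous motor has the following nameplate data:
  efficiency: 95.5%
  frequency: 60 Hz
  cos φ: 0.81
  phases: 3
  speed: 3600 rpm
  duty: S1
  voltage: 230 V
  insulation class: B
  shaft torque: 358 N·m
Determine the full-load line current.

ω = 2π×3600/60 = 377 rad/s; P_out = τω = 358 × 377 = 134966 W
P_in = P_out / η = 134966 / 0.955 = 141326 W
I_L = P_in / (√3·V_L·cosφ) = 141326 / (1.732 × 230 × 0.81) = 438 A

438 A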